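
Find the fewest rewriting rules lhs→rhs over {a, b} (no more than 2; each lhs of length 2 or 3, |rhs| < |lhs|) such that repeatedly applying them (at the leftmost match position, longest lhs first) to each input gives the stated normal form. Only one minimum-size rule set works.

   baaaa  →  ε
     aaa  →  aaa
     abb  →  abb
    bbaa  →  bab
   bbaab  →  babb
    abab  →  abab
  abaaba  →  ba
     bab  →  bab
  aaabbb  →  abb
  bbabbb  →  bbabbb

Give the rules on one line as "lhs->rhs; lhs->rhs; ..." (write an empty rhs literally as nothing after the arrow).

  | baaaa => abaa => aab => ε
  | aaa
  | abb
  | bbaa => bab

aab->; baa->ab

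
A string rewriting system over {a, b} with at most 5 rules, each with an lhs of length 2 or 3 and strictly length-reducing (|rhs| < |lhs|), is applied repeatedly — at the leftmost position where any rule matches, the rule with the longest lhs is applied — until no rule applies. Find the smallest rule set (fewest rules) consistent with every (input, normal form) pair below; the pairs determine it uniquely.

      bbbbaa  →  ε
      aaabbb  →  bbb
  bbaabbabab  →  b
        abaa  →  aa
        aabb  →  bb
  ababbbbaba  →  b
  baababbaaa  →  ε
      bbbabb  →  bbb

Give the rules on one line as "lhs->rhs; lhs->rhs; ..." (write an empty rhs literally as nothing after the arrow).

  | bbbbaa => bba => ε
  | aaabbb => aabbb => abbb => bbb
  | bbaabbabab => abbabab => bbabab => bab => b
  | abaa => aa

ab->; abb->bb; baa->; bba->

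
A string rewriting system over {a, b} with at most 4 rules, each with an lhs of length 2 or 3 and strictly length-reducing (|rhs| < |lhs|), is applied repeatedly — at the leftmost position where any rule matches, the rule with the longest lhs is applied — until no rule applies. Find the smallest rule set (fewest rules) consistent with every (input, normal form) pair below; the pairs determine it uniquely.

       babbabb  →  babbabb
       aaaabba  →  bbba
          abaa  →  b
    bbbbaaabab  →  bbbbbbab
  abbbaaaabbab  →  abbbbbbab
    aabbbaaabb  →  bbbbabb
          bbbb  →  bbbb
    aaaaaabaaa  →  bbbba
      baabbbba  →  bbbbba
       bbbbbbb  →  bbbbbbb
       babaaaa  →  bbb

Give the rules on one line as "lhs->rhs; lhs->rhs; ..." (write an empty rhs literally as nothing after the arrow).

  | babbabb
  | aaaabba => baabba => bbba
  | abaa => baa => b
  | bbbbaaabab => bbbbbabab => bbbbbbab

aa->; aaa->ba; aba->ba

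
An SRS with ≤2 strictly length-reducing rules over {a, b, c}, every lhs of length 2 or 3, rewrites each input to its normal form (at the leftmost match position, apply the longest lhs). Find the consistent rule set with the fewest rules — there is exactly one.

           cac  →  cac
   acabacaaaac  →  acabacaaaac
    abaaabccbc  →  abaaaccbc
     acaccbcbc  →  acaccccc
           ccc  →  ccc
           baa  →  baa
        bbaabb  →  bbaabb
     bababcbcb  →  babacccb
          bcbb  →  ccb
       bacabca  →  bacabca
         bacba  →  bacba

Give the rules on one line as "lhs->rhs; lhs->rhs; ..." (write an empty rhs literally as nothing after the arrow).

bcb->cc; bcc->cc

  | cac
  | acabacaaaac
  | abaaabccbc => abaaaccbc
  | acaccbcbc => acaccccc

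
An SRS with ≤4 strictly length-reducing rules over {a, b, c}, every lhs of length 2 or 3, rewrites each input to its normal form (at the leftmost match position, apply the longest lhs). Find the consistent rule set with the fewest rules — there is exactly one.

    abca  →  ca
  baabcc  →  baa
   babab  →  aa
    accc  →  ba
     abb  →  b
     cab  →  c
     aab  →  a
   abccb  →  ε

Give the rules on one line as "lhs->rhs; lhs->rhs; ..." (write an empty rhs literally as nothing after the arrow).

  | abca => ca
  | baabcc => bacc => baa
  | babab => aaab => aa
  | accc => aac => ba

aac->ba; ab->; bab->aa; cc->a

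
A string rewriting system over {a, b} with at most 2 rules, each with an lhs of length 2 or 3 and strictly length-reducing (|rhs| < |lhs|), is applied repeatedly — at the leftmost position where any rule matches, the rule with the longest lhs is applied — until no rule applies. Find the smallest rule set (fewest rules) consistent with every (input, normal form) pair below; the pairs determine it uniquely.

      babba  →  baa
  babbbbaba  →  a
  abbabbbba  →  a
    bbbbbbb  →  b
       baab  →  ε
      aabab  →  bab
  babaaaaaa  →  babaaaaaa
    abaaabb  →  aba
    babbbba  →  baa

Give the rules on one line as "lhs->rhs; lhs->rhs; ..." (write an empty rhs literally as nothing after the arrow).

  | babba => baa
  | babbbbaba => babbaba => baaba => bba => a
  | abbabbbba => aabbbba => bbbba => bba => a
  | bbbbbbb => bbbbb => bbb => b

aab->b; bb->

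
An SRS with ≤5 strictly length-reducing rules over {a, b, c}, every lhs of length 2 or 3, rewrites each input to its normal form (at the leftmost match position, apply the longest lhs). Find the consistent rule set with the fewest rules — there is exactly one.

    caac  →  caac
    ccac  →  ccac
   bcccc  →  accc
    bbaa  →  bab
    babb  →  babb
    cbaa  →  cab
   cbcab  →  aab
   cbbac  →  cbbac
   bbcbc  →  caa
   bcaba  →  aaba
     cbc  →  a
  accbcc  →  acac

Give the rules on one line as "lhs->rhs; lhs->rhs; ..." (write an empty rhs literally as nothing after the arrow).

  | caac
  | ccac
  | bcccc => accc
  | bbaa => bab

baa->ab; bbc->ca; bc->a; cbc->a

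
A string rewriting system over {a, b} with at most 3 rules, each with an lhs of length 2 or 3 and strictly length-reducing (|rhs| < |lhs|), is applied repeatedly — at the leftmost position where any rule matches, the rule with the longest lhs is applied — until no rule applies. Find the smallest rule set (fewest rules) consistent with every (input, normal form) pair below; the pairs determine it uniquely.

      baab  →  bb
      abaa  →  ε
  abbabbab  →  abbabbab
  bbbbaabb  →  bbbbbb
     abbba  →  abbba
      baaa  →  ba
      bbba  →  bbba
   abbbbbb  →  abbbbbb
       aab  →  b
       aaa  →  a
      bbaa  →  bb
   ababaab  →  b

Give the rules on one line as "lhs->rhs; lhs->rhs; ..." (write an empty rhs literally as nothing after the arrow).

  | baab => bb
  | abaa => aa => ε
  | abbabbab
  | bbbbaabb => bbbbbb

aa->; aba->a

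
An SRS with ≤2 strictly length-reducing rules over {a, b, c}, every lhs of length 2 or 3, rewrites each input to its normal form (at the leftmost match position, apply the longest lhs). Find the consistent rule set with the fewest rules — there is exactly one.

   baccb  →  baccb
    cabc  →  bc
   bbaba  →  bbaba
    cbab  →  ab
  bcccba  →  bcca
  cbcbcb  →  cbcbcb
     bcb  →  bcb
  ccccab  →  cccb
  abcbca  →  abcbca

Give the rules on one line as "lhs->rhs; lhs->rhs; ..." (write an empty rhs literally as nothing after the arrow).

cab->b; cba->a

  | baccb
  | cabc => bc
  | bbaba
  | cbab => ab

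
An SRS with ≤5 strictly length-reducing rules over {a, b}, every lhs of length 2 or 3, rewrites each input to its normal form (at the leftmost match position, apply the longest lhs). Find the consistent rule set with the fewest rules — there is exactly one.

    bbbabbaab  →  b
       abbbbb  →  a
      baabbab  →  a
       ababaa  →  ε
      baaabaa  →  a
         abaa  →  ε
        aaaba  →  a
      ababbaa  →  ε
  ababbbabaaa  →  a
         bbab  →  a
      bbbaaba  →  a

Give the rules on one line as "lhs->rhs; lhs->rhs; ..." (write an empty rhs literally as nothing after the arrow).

  | bbbabbaab => bbabbaab => babbaab => abbaab => abaab => aaab => b
  | abbbbb => abbbb => abbb => abb => ab => a
  | baabbab => aabbab => abbab => abab => aab => ab => a
  | ababaa => aabaa => abaa => aaa => ε

aa->a; aaa->; ab->a; ba->a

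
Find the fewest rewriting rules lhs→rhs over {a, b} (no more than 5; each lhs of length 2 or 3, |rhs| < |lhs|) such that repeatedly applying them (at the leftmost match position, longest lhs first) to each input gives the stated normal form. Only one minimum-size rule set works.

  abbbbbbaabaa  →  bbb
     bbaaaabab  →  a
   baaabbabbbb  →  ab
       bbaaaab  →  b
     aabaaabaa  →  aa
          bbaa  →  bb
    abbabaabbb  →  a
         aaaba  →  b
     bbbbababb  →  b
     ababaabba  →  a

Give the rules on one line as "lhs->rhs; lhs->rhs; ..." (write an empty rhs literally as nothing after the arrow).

  | abbbbbbaabaa => bbbbaabaa => bbbbabaa => bbbaaa => bbbaa => bbba => bbb
  | bbaaaabab => bbaaabab => bbaabab => bbabab => baab => bab => a
  | baaabbabbbb => baabbabbbb => babbabbbb => ababbbb => aabbb => ab
  | bbaaaab => bbaaab => bbaab => bbab => ba => b

aaa->; abb->; ba->b; bab->a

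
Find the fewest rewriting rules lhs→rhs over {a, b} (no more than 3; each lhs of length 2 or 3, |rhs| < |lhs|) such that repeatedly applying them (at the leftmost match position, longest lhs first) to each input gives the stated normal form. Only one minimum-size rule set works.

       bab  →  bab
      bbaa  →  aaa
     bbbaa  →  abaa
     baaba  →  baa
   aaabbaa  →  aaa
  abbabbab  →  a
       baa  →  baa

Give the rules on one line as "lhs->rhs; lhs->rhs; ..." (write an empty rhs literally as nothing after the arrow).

  | bab
  | bbaa => aaa
  | bbbaa => abaa
  | baaba => baa

aab->a; bb->a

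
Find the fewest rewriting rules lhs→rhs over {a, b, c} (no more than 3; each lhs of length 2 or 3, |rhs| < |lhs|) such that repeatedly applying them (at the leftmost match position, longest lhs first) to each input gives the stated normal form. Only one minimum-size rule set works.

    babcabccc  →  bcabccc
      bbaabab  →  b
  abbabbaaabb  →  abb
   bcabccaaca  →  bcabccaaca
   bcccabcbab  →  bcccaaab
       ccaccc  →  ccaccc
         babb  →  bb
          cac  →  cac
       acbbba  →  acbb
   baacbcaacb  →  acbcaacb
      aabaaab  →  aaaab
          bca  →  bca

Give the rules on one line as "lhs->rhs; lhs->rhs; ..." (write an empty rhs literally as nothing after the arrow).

  | babcabccc => bcabccc
  | bbaabab => babab => bab => b
  | abbabbaaabb => abbbaaabb => abbaabb => ababb => abb
  | bcabccaaca

ba->; bcb->a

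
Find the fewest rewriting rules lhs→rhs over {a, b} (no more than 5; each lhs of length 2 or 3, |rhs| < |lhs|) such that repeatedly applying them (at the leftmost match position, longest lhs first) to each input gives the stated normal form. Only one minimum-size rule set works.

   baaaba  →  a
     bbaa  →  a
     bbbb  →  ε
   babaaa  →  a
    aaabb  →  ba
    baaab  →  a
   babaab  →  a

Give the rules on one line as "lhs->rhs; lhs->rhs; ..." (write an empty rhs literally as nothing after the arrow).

  | baaaba => bbaba => aba => aa => a
  | bbaa => aa => a
  | bbbb => bb => ε
  | babaaa => baaaa => bbaa => aa => a

aa->a; aaa->ba; ab->a; bb->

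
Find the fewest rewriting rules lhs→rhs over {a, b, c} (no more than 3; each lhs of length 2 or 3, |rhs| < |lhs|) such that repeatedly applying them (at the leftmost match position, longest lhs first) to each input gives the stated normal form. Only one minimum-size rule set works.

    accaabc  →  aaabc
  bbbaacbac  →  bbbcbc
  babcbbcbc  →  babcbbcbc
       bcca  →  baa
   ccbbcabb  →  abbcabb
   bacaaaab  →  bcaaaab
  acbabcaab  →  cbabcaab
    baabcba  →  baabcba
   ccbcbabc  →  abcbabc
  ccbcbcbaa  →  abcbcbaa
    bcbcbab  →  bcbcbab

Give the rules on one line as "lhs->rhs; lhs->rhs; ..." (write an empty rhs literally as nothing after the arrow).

  | accaabc => ccaabc => aaabc
  | bbbaacbac => bbbacbac => bbbcbac => bbbcbc
  | babcbbcbc
  | bcca => baa

ac->c; cc->a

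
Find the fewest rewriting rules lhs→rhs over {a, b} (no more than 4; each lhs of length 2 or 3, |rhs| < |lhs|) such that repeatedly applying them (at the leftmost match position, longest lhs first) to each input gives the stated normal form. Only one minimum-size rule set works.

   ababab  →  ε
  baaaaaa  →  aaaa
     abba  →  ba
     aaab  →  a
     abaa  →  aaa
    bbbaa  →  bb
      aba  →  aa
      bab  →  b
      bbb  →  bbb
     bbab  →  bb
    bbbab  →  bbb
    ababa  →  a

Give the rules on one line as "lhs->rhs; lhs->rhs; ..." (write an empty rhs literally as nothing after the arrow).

aab->; ab->; aba->aa; baa->

  | ababab => aabab => ab => ε
  | baaaaaa => aaaa
  | abba => ba
  | aaab => a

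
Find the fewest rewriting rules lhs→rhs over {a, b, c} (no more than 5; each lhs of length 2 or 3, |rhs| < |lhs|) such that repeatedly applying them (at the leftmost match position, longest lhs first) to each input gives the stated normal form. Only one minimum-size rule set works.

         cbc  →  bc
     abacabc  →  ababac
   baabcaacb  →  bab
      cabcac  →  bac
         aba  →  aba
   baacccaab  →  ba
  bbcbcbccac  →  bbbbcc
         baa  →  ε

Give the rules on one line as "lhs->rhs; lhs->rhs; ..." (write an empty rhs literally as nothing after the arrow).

  | cbc => bc
  | abacabc => ababac
  | baabcaacb => bcaacb => bacb => bab
  | cabcac => bacac => bac

baa->; ca->; cab->ba; cb->b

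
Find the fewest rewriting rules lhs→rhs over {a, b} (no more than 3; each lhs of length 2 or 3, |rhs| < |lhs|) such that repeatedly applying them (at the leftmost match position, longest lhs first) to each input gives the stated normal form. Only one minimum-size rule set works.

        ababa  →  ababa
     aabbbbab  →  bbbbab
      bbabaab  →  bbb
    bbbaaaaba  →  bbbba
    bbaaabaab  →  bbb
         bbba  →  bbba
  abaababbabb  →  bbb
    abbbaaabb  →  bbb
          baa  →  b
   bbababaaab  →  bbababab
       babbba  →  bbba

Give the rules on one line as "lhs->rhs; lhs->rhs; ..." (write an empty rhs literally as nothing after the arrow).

  | ababa
  | aabbbbab => bbbbab
  | bbabaab => bbabb => bbb
  | bbbaaaaba => bbbaaba => bbbba

aa->; abb->b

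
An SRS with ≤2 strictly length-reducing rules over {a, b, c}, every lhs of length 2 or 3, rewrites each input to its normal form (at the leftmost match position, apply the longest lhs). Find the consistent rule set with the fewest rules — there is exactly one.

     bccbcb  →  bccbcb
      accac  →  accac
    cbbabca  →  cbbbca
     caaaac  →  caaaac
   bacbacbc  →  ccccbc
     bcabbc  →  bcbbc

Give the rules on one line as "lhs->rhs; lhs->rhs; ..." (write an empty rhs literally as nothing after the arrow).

ab->b; bac->cc

  | bccbcb
  | accac
  | cbbabca => cbbbca
  | caaaac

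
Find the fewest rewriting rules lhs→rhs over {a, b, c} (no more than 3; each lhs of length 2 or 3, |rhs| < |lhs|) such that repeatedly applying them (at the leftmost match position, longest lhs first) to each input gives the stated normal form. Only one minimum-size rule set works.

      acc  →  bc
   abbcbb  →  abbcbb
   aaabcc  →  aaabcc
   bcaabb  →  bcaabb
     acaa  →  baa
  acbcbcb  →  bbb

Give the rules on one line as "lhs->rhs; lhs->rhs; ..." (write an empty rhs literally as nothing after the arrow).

  | acc => bc
  | abbcbb
  | aaabcc
  | bcaabb

ac->b; cbc->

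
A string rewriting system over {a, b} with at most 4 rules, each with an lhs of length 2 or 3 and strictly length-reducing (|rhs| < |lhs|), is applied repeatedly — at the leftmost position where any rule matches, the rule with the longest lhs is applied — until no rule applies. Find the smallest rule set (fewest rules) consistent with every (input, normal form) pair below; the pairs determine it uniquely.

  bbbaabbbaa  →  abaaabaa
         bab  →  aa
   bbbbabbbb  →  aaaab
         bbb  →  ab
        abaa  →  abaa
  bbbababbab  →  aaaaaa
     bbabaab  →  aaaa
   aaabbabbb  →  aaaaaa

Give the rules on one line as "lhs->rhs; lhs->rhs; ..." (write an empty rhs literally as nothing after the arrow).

bab->aa; bb->a; bba->ab

  | bbbaabbbaa => abaabbbaa => abaaabaa
  | bab => aa
  | bbbbabbbb => abbabbbb => aabbbbb => aaabbb => aaaab
  | bbb => ab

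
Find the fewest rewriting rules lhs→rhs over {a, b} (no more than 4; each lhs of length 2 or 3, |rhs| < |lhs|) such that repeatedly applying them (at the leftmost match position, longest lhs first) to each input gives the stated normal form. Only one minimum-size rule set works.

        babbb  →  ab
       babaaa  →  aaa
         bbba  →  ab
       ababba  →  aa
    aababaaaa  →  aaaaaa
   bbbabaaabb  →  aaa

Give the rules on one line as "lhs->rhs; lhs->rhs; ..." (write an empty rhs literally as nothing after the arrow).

abb->ba; ba->a; baa->a; bba->ab

  | babbb => abbb => bab => ab
  | babaaa => abaaa => aaa
  | bbba => bab => ab
  | ababba => aabba => abaa => aa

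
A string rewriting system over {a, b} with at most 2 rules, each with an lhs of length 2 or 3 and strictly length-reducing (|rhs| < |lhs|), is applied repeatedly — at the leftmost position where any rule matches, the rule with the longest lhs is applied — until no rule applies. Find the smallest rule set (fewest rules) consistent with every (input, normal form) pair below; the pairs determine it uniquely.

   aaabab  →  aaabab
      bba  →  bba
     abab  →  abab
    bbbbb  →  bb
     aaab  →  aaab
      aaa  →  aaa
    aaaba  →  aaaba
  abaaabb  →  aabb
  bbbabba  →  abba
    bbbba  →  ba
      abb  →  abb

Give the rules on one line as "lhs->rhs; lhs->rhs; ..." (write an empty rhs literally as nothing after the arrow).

  | aaabab
  | bba
  | abab
  | bbbbb => bb

baa->; bbb->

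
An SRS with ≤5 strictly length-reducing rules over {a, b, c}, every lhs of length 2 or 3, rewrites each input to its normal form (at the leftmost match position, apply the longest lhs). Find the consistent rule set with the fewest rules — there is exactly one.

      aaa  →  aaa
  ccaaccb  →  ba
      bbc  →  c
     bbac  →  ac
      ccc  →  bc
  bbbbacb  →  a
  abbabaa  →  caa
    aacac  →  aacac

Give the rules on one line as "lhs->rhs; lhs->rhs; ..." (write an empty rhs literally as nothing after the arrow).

  | aaa
  | ccaaccb => baaccb => baabb => bacb => ba
  | bbc => c
  | bbac => ac

ab->c; bb->; cb->; cc->b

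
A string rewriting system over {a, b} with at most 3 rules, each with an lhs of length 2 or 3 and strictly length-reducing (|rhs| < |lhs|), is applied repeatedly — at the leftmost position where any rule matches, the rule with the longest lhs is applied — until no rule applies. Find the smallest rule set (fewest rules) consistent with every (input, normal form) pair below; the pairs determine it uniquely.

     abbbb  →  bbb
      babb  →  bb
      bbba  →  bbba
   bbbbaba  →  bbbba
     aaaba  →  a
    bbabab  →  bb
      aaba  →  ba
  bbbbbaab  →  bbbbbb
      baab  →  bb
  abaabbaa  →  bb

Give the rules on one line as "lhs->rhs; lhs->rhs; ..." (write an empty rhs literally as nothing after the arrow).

  | abbbb => bbb
  | babb => bb
  | bbba
  | bbbbaba => bbbba

aa->; ab->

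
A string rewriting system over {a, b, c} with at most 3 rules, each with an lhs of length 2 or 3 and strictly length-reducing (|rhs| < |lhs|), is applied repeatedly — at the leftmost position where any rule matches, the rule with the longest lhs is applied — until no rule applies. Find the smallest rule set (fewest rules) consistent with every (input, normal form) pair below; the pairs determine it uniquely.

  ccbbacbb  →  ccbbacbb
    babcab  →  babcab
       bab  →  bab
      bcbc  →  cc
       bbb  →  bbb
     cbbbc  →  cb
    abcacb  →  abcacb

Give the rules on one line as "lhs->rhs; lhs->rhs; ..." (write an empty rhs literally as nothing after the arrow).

bbc->; bcb->c

  | ccbbacbb
  | babcab
  | bab
  | bcbc => cc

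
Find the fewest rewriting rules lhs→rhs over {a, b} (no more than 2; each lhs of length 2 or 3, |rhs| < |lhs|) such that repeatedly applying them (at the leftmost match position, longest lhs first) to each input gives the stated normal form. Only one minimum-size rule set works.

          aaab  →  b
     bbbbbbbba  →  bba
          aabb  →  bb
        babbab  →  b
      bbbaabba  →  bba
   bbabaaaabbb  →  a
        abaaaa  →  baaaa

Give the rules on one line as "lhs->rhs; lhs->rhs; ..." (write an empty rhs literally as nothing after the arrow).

  | aaab => aab => ab => b
  | bbbbbbbba => abbbbba => bbbbba => abba => bba
  | aabb => abb => bb
  | babbab => bbbab => aab => ab => b

ab->b; bbb->a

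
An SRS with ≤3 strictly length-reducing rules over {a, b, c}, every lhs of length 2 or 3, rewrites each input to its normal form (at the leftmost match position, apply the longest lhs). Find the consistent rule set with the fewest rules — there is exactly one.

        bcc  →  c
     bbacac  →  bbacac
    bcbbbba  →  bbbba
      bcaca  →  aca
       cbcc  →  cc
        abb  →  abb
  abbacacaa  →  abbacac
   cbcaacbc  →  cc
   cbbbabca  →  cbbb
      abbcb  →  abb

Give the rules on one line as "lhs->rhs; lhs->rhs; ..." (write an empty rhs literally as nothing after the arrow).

  | bcc => c
  | bbacac
  | bcbbbba => bbbba
  | bcaca => aca

aa->; bc->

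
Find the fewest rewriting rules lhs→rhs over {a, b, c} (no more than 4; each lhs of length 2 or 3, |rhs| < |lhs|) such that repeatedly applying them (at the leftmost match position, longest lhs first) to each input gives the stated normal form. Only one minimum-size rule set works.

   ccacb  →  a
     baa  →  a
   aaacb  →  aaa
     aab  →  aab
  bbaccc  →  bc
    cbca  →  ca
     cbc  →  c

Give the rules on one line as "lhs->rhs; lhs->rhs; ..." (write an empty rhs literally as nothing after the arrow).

ba->; cb->; cc->

  | ccacb => acb => a
  | baa => a
  | aaacb => aaa
  | aab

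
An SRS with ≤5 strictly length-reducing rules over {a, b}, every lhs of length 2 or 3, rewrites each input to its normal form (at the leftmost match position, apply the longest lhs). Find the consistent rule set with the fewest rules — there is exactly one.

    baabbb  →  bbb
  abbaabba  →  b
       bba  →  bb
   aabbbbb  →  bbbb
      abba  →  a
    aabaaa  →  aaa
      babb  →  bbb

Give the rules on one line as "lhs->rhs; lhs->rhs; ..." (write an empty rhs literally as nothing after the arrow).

  | baabbb => bbb
  | abbaabba => aabba => ba => b
  | bba => bb
  | aabbbbb => bbbb

aab->; abb->; ba->b; baa->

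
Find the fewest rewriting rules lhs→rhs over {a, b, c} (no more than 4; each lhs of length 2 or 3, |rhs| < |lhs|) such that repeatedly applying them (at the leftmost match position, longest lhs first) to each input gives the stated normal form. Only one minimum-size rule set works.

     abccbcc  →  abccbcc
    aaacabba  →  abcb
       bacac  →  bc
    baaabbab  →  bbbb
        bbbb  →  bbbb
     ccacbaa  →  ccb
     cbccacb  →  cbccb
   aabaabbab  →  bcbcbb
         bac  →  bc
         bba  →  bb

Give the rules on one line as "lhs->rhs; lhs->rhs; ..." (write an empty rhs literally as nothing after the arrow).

aab->bc; ac->; ba->b

  | abccbcc
  | aaacabba => aaabba => abcba => abcb
  | bacac => bcac => bc
  | baaabbab => baabbab => babbab => bbbab => bbbb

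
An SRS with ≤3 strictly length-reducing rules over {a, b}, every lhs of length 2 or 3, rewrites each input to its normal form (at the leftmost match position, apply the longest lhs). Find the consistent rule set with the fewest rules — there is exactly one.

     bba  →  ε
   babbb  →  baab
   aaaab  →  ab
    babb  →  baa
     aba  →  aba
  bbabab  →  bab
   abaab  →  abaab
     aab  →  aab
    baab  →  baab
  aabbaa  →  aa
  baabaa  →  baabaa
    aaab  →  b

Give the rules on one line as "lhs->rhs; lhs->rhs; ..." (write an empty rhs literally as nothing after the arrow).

aaa->; abb->aa; bba->

  | bba => ε
  | babbb => baab
  | aaaab => ab
  | babb => baa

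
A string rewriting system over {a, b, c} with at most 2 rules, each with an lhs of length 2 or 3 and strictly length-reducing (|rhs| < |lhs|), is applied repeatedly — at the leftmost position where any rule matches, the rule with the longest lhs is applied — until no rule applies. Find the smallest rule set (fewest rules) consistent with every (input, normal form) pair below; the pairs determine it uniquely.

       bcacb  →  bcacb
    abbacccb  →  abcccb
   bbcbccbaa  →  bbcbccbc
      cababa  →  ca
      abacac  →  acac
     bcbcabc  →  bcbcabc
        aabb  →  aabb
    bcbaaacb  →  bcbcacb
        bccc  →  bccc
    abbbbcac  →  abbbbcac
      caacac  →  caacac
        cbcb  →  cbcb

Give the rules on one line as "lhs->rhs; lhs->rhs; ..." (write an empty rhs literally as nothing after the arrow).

  | bcacb
  | abbacccb => abcccb
  | bbcbccbaa => bbcbccbc
  | cababa => caba => ca

ba->; baa->bc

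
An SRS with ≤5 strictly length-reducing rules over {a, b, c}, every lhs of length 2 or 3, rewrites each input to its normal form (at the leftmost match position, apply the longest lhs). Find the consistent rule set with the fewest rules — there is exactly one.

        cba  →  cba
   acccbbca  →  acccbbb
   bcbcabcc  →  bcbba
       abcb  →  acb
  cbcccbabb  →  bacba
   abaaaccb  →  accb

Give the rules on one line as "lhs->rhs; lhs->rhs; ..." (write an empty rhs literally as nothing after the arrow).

aa->a; ab->a; bcc->aa; ca->b

  | cba
  | acccbbca => acccbbb
  | bcbcabcc => bcbbbcc => bcbbaa => bcbba
  | abcb => acb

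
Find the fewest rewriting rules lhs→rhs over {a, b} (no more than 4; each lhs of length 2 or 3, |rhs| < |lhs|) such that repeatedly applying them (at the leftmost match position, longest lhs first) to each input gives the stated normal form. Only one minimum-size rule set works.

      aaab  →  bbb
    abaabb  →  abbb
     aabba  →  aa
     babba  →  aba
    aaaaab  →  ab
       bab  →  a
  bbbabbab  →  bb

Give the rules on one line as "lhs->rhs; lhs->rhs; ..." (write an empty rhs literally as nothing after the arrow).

  | aaab => bbb
  | abaabb => abbb
  | aabba => aa
  | babba => aba

aaa->bb; baa->b; bab->a; bba->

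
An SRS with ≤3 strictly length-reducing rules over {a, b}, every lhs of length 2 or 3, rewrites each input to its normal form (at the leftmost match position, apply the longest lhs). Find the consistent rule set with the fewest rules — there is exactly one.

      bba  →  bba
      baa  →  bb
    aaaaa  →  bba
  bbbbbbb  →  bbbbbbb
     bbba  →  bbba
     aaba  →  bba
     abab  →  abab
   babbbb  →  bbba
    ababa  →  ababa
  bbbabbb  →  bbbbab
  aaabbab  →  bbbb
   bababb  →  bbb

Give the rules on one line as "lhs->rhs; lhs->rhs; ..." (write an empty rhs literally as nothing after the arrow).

  | bba
  | baa => bb
  | aaaaa => baaa => bba
  | bbbbbbb

aa->b; abb->ba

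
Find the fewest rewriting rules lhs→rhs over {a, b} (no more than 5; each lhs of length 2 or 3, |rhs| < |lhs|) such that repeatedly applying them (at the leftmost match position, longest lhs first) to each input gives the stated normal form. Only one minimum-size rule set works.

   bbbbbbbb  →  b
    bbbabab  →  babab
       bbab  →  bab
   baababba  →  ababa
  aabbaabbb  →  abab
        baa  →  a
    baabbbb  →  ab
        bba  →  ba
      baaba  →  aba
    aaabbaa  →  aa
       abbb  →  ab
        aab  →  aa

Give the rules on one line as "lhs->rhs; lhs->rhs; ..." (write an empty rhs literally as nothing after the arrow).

aaa->ab; aab->aa; baa->a; bb->b

  | bbbbbbbb => bbbbbbb => bbbbbb => bbbbb => bbbb => bbb => bb => b
  | bbbabab => bbabab => babab
  | bbab => bab
  | baababba => ababba => ababa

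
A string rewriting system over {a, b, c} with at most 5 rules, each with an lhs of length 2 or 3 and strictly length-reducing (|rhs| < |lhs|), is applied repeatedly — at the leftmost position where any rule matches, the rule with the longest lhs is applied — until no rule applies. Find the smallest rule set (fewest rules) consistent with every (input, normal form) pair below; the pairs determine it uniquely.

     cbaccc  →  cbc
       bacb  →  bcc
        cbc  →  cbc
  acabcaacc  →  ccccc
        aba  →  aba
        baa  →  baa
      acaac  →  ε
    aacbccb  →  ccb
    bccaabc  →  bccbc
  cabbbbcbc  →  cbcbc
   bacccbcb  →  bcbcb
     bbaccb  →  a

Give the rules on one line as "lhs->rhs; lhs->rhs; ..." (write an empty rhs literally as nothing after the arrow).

  | cbaccc => cbc
  | bacb => bcc
  | cbc
  | acabcaacc => acbcaacc => cccaacc => cccacc => ccccc

acb->cc; acc->; bbb->a; ca->c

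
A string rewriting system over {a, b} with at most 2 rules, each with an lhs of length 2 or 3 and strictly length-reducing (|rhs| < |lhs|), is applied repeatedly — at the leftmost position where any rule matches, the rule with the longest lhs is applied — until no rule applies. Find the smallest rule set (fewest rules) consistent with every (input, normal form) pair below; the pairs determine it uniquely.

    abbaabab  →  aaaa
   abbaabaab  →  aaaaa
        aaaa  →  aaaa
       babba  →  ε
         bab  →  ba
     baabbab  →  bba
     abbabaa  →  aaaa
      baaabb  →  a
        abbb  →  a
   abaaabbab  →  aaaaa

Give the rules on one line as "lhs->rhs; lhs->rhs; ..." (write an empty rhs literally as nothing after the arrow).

  | abbaabab => abaabab => aaabab => aaaab => aaaa
  | abbaabaab => abaabaab => aaabaab => aaaaab => aaaaa
  | aaaa
  | babba => baba => baa => ε

ab->a; baa->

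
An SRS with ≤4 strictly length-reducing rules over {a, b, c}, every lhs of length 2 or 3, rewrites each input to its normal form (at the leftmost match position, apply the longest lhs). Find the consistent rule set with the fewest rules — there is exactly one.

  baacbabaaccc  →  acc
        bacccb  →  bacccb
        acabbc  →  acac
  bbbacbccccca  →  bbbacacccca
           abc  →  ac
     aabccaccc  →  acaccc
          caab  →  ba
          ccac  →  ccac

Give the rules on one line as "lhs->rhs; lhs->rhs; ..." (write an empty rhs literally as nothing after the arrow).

aa->; ab->a; bc->a; caa->ba

  | baacbabaaccc => bcbabaaccc => ababaaccc => aabaaccc => baaccc => bccc => acc
  | bacccb
  | acabbc => acabc => acac
  | bbbacbccccca => bbbacacccca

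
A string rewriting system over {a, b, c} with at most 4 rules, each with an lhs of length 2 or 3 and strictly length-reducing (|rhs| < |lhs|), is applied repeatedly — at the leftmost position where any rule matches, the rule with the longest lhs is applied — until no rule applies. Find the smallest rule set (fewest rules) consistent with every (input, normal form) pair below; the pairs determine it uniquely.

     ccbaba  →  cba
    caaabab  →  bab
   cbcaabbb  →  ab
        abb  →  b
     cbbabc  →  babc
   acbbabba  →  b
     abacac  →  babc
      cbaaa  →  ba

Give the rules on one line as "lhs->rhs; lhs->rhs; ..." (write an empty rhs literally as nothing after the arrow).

  | ccbaba => ccbba => ccaa => cba
  | caaabab => baabab => bbbab => abab => bab
  | cbcaabbb => cbbabbb => caabbb => babbb => baab => bbb => ab
  | abb => aa => b

aa->b; aba->ba; bb->a; ca->b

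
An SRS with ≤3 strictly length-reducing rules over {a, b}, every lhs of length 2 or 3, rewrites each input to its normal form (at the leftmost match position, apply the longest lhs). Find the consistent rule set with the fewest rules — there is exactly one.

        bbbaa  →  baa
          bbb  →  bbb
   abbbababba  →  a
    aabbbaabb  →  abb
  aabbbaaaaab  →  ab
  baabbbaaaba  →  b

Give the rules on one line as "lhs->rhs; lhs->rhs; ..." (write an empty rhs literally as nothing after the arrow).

aaa->; aba->aa; bba->a

  | bbbaa => baa
  | bbb
  | abbbababba => abababba => aababba => aaabba => bba => a
  | aabbbaabb => aabaabb => aaaabb => abb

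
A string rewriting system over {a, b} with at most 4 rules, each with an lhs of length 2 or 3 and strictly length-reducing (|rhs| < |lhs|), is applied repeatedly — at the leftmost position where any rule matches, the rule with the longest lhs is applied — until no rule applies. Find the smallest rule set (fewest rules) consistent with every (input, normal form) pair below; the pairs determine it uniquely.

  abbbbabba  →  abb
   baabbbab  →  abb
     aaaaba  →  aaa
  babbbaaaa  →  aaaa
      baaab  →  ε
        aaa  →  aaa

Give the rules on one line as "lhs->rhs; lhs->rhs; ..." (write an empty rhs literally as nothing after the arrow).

  | abbbbabba => abbbbaba => abbbbaa => abbba => abb
  | baabbbab => abbbab => abbba => abb
  | aaaaba => aaa
  | babbbaaaa => babbaaaa => babaaaa => baaaaa => aaaa

aab->; ba->; bab->ba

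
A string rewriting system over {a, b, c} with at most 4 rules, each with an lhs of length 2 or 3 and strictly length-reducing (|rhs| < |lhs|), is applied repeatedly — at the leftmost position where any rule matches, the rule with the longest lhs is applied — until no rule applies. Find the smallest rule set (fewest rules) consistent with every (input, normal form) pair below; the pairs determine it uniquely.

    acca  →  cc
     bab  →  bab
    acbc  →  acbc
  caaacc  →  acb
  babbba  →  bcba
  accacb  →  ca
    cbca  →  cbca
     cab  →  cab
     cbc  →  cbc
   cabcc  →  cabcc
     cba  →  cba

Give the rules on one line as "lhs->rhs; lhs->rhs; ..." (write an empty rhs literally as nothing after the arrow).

  | acca => aac => cc
  | bab
  | acbc
  | caaacc => ccacc => accc => acb

aa->c; bb->a; cca->ac; ccc->cb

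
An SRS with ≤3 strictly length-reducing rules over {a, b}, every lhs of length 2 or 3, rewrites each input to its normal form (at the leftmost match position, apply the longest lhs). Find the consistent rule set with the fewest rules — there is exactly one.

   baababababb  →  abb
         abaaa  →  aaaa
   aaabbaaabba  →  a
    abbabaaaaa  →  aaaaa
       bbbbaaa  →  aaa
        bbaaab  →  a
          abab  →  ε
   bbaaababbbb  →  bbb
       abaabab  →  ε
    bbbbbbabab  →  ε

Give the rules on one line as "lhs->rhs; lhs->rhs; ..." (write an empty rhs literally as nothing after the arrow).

aab->; ba->a

  | baababababb => aababababb => abababb => aababb => abb
  | abaaa => aaaa
  | aaabbaaabba => abaaabba => aaaabba => aaba => a
  | abbabaaaaa => ababaaaaa => aabaaaaa => aaaaa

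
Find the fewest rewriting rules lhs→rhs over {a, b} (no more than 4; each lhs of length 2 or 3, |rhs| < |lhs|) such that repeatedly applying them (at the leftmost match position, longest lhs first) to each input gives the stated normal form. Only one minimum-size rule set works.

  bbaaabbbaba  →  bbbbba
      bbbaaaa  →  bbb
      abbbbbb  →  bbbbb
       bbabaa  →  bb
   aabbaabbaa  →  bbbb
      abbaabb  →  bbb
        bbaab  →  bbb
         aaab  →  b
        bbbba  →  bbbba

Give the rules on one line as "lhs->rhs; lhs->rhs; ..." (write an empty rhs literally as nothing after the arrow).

aa->; aaa->aa; ab->

  | bbaaabbbaba => bbaabbbaba => bbbbbaba => bbbbba
  | bbbaaaa => bbbaaa => bbbaa => bbb
  | abbbbbb => bbbbb
  | bbabaa => bbaa => bb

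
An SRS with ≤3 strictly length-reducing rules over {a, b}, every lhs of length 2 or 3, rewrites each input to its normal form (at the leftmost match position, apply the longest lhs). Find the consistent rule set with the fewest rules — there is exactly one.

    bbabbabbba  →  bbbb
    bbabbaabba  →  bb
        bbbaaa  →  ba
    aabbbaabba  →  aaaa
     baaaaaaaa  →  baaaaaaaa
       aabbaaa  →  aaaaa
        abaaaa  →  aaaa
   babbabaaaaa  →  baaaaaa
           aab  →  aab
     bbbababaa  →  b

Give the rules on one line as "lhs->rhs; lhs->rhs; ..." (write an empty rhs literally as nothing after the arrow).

  | bbabbabbba => bbbabbba => bbbbba => bbbb
  | bbabbaabba => bbbaabba => bbabba => bbba => bb
  | bbbaaa => bbaa => ba
  | aabbbaabba => aabaabba => aaabba => aaaa

aba->a; abb->a; bba->b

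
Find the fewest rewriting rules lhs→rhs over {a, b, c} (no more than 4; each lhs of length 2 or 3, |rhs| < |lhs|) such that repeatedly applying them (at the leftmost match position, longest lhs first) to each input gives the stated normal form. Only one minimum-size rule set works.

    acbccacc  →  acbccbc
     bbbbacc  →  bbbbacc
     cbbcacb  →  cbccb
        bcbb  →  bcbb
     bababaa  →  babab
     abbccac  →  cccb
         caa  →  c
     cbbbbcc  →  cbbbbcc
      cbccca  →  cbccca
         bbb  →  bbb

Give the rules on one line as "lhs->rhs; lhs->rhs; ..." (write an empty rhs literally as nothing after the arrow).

  | acbccacc => acbccbc
  | bbbbacc
  | cbbcacb => cbccb
  | bcbb

aa->; abb->c; bca->c; cac->cb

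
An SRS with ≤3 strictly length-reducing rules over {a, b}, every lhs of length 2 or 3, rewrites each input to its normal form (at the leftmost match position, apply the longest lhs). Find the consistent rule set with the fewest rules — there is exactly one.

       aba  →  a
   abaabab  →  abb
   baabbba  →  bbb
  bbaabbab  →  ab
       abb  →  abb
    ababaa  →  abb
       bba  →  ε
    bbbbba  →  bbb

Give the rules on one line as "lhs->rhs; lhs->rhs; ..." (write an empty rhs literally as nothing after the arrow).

  | aba => a
  | abaabab => abbbab => abb
  | baabbba => bbbbba => bbb
  | bbaabbab => abbab => ab

ba->; baa->bb; bba->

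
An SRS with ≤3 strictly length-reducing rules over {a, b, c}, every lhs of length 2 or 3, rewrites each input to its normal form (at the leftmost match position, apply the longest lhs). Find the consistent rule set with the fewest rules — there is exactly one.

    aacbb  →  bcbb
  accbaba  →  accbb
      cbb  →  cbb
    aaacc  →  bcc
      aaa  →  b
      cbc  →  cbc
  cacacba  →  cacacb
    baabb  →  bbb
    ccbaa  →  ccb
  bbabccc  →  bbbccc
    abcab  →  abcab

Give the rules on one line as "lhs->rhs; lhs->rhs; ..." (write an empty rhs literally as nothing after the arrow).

  | aacbb => bcbb
  | accbaba => accbba => accbb
  | cbb
  | aaacc => bacc => bcc

aa->b; ba->b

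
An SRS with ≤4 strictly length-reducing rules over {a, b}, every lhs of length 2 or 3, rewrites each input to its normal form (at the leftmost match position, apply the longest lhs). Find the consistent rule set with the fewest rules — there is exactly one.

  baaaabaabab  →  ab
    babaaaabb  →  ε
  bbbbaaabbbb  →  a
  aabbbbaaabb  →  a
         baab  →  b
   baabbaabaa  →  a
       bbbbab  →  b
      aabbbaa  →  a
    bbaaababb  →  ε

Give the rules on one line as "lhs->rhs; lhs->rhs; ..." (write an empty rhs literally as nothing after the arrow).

aa->; ba->a; bb->a; bbb->bb

  | baaaabaabab => aaaabaabab => aabaabab => baabab => aabab => bab => ab
  | babaaaabb => abaaaabb => aaaaabb => aaabb => abb => aa => ε
  | bbbbaaabbbb => bbbaaabbbb => bbaaabbbb => aaaabbbb => aabbbb => bbbb => bbb => bb => a
  | aabbbbaaabb => bbbbaaabb => bbbaaabb => bbaaabb => aaaabb => aabb => bb => a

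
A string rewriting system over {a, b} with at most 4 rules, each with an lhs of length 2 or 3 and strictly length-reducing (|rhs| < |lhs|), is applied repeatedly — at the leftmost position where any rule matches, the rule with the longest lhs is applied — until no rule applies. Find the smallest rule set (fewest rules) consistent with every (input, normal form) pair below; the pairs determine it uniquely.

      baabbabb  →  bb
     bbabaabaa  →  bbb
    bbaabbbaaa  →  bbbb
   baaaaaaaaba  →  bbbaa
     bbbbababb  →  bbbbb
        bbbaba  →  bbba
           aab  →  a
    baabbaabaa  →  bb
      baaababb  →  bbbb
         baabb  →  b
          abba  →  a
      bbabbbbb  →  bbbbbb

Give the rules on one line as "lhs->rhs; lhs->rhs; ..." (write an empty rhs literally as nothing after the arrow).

  | baabbabb => bababb => babb => bb
  | bbabaabaa => bbaabaa => bbaaa => bbb
  | bbaabbbaaa => bbabbaaa => bbbaaa => bbbb
  | baaaaaaaaba => bbaaaaaba => bbbaaba => bbbaa

aaa->b; aab->a; abb->; bab->b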